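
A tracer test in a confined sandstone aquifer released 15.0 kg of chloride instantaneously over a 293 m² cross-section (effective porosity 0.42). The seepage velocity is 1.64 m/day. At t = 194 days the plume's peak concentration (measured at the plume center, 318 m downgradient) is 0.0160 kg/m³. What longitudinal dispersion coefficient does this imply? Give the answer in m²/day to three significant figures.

0.0238 m²/day

At the plume center C_max = M/(n_e·A·√(4πDt)), so D = M²/(4πt·(n_e·A·C_max)²).
n_e·A·C_max = 0.42 × 293 × 0.0160 = 1.969 kg/m.
D = 15.0²/(4π × 194 × 1.969²) = 0.0238 m²/day.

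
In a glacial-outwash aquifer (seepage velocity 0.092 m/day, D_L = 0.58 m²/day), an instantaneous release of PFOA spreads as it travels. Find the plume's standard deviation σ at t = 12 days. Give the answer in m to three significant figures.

3.73 m

Dispersive spreading gives a Gaussian with σ² = 2Dt; advection only shifts the center.
σ = √(2 × 0.58 × 12) = 3.73 m.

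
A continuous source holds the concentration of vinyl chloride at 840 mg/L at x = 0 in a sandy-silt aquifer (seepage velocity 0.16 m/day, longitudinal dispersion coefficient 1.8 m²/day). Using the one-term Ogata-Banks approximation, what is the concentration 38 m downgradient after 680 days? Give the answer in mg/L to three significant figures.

776 mg/L

For a continuous step input, C/C₀ ≈ ½·erfc((x−vt)/(2√(Dt))).
vt = 0.16 × 680 = 108.8 m and 2√(Dt) = 2√(1.8 × 680) = 69.97 m.
Argument (x−vt)/(2√(Dt)) = (38 − 108.8)/69.97 = -1.012; ½·erfc(-1.012) = 0.9238.
C = 840 × 0.9238 = 776 mg/L.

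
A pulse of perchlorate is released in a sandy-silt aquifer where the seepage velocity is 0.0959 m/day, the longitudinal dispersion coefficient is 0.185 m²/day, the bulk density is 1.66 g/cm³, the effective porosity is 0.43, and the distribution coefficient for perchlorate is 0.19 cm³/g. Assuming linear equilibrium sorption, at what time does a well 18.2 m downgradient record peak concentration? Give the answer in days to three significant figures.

Retardation factor R = 1 + ρ_b·K_d/n = 1 + 1.66 × 0.19/0.43 = 1.733.
Sorption retards both mechanisms: v_R = v/R = 0.05534 m/day, D_R = D/R = 0.1068 m²/day.
Peak time from v_R²t² + 2D_R t − x² = 0: t = (√(D_R² + v_R²x²) − D_R)/v_R².
√(D_R² + v_R²x²) = √(0.1068² + 0.05534² × 18.2²) = 1.013; v_R² = 0.003063.
t = (1.013 − 0.1068)/0.003063 = 296 days.

296 days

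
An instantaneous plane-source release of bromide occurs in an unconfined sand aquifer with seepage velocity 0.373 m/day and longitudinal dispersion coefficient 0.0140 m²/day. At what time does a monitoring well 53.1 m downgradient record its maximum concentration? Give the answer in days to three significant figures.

For the 1D instantaneous-source solution, setting ∂C/∂t = 0 at fixed x gives v²t² + 2Dt − x² = 0, so t = (√(D² + v²x²) − D)/v².
√(D² + v²x²) = √(0.0140² + 0.373² × 53.1²) = 19.81; v² = 0.139129.
t = (19.81 − 0.0140)/0.139129 = 142 days (vs. the pure-advection estimate x/v = 142 d).

142 days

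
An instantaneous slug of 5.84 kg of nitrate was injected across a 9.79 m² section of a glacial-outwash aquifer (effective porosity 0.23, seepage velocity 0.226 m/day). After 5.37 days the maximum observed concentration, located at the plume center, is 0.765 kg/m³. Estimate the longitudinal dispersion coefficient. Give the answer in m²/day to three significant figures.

At the plume center C_max = M/(n_e·A·√(4πDt)), so D = M²/(4πt·(n_e·A·C_max)²).
n_e·A·C_max = 0.23 × 9.79 × 0.765 = 1.723 kg/m.
D = 5.84²/(4π × 5.37 × 1.723²) = 0.170 m²/day.

0.170 m²/day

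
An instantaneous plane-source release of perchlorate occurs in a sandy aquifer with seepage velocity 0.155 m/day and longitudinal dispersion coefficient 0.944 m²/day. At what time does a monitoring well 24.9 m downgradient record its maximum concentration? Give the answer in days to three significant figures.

For the 1D instantaneous-source solution, setting ∂C/∂t = 0 at fixed x gives v²t² + 2Dt − x² = 0, so t = (√(D² + v²x²) − D)/v².
√(D² + v²x²) = √(0.944² + 0.155² × 24.9²) = 3.973; v² = 0.024025.
t = (3.973 − 0.944)/0.024025 = 126 days (vs. the pure-advection estimate x/v = 161 d).

126 days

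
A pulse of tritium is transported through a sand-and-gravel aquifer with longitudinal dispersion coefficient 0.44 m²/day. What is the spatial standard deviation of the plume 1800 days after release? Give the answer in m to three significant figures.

39.8 m

Dispersive spreading gives a Gaussian with σ² = 2Dt; advection only shifts the center.
σ = √(2 × 0.44 × 1800) = 39.8 m.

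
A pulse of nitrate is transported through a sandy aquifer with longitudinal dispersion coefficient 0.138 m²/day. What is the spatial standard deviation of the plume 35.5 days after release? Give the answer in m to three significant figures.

3.13 m

Dispersive spreading gives a Gaussian with σ² = 2Dt; advection only shifts the center.
σ = √(2 × 0.138 × 35.5) = 3.13 m.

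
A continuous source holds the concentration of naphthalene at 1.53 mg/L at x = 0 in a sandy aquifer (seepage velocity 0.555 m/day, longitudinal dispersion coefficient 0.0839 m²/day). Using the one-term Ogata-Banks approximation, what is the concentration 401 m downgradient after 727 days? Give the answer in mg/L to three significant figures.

For a continuous step input, C/C₀ ≈ ½·erfc((x−vt)/(2√(Dt))).
vt = 0.555 × 727 = 403.485 m and 2√(Dt) = 2√(0.0839 × 727) = 15.62 m.
Argument (x−vt)/(2√(Dt)) = (401 − 403.485)/15.62 = -0.1591; ½·erfc(-0.1591) = 0.5890.
C = 1.53 × 0.5890 = 0.901 mg/L.

0.901 mg/L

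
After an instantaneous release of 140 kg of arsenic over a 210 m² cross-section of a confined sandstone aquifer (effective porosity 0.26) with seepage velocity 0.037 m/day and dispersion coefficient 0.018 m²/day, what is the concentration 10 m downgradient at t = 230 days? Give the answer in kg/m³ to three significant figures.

For an instantaneous plane source, C(x,t) = M/(n_e·A·√(4πDt)) · exp(−(x−vt)²/(4Dt)), with n_e·A the pore (flow) area.
Plume center vt = 0.037 × 230 = 8.51 m, so the well at 10 m is 1.49 m downgradient of the peak.
√(4πDt) = 7.213 m, giving peak height M/(n_e·A·√(4πDt)) = 140/(0.26 × 210 × 7.213) = 0.3555 kg/m³.
(x−vt)²/(4Dt) = (1.49)²/(4 × 0.018 × 230) = 0.1341; exp(−0.1341) = 0.8745.
C = 0.3555 × 0.8745 = 0.311 kg/m³.

0.311 kg/m³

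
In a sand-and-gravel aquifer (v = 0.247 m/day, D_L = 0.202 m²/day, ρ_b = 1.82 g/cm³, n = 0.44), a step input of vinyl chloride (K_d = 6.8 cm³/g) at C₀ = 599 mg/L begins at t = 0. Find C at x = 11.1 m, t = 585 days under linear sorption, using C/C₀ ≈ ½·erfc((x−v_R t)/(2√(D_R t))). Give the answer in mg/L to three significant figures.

9.33 mg/L

Retardation factor R = 1 + ρ_b·K_d/n = 1 + 1.82 × 6.8/0.44 = 29.13.
Sorption retards both mechanisms: v_R = v/R = 0.008479 m/day, D_R = D/R = 0.006934 m²/day.
v_R·t = 0.008479 × 585 = 4.960215 m; 2√(D_R t) = 4.028 m; argument = (11.1 − 4.960215)/4.028 = 1.524.
C = C₀ × ½·erfc(1.524) = 599 × 0.01557 = 9.33 mg/L.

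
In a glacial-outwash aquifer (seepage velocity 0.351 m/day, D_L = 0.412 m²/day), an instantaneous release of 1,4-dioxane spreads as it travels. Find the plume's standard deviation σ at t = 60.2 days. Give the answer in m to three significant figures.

Dispersive spreading gives a Gaussian with σ² = 2Dt; advection only shifts the center.
σ = √(2 × 0.412 × 60.2) = 7.04 m.

7.04 m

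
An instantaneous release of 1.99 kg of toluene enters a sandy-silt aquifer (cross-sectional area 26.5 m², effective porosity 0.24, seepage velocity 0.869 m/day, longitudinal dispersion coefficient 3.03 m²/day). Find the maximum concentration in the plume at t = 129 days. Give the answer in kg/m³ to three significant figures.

0.00446 kg/m³

The peak of an instantaneous 1D plume sits at x = vt; there the Gaussian factor is 1 and C_max = M/(n_e·A·√(4πDt)), where n_e·A is the pore area the mass is dissolved in.
√(4πDt) = √(4π × 3.03 × 129) = 70.08 m, so C_max = 1.99/(0.24 × 26.5 × 70.08) = 0.00446 kg/m³.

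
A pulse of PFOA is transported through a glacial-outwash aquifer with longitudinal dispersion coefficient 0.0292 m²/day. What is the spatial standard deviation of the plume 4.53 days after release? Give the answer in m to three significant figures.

0.514 m

Dispersive spreading gives a Gaussian with σ² = 2Dt; advection only shifts the center.
σ = √(2 × 0.0292 × 4.53) = 0.514 m.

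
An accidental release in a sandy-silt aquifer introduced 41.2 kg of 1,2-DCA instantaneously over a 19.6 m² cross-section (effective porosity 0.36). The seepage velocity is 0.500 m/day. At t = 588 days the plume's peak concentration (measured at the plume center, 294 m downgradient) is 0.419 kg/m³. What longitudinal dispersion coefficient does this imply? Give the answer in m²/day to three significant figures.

0.0263 m²/day

At the plume center C_max = M/(n_e·A·√(4πDt)), so D = M²/(4πt·(n_e·A·C_max)²).
n_e·A·C_max = 0.36 × 19.6 × 0.419 = 2.956 kg/m.
D = 41.2²/(4π × 588 × 2.956²) = 0.0263 m²/day.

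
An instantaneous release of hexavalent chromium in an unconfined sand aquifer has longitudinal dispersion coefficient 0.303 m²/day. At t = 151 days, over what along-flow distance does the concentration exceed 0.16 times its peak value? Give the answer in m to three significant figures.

The plume is Gaussian with σ = √(2Dt) = √(2 × 0.303 × 151) = 9.566 m.
C/C_peak = exp(−Δx²/(2σ²)) = 0.16 ⇒ Δx = σ·√(−2 ln 0.16) = 9.566 × 1.914 = 18.31 m.
Width = 2Δx = 36.6 m.

36.6 m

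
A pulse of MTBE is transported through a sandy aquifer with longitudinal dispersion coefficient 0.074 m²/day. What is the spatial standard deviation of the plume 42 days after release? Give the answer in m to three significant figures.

Dispersive spreading gives a Gaussian with σ² = 2Dt; advection only shifts the center.
σ = √(2 × 0.074 × 42) = 2.49 m.

2.49 m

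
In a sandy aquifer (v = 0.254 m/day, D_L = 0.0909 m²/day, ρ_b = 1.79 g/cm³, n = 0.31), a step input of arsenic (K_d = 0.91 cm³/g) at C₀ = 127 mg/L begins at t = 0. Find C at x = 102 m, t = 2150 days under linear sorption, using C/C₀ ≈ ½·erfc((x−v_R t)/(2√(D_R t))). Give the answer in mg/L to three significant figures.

4.01 mg/L

Retardation factor R = 1 + ρ_b·K_d/n = 1 + 1.79 × 0.91/0.31 = 6.255.
Sorption retards both mechanisms: v_R = v/R = 0.04061 m/day, D_R = D/R = 0.01453 m²/day.
v_R·t = 0.04061 × 2150 = 87.3115 m; 2√(D_R t) = 11.18 m; argument = (102 − 87.3115)/11.18 = 1.314.
C = C₀ × ½·erfc(1.314) = 127 × 0.03156 = 4.01 mg/L.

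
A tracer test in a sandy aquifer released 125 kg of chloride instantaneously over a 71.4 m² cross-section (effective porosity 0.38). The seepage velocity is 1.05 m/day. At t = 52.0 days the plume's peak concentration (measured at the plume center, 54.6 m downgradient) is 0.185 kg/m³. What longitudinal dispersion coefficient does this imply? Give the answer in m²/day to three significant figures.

At the plume center C_max = M/(n_e·A·√(4πDt)), so D = M²/(4πt·(n_e·A·C_max)²).
n_e·A·C_max = 0.38 × 71.4 × 0.185 = 5.019 kg/m.
D = 125²/(4π × 52.0 × 5.019²) = 0.949 m²/day.

0.949 m²/day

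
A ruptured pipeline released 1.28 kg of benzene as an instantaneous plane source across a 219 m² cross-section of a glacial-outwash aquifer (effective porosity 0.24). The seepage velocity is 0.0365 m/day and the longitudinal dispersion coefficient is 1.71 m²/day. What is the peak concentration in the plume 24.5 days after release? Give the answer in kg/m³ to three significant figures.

0.00106 kg/m³

The peak of an instantaneous 1D plume sits at x = vt; there the Gaussian factor is 1 and C_max = M/(n_e·A·√(4πDt)), where n_e·A is the pore area the mass is dissolved in.
√(4πDt) = √(4π × 1.71 × 24.5) = 22.94 m, so C_max = 1.28/(0.24 × 219 × 22.94) = 0.00106 kg/m³.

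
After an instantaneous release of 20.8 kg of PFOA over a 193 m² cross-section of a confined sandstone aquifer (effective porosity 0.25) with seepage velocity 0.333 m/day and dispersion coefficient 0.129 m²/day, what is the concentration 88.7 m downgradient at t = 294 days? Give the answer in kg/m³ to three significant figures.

0.0113 kg/m³

For an instantaneous plane source, C(x,t) = M/(n_e·A·√(4πDt)) · exp(−(x−vt)²/(4Dt)), with n_e·A the pore (flow) area.
Plume center vt = 0.333 × 294 = 97.902 m, so the well at 88.7 m is 9.202 m upgradient of the peak.
√(4πDt) = 21.83 m, giving peak height M/(n_e·A·√(4πDt)) = 20.8/(0.25 × 193 × 21.83) = 0.01975 kg/m³.
(x−vt)²/(4Dt) = (-9.202)²/(4 × 0.129 × 294) = 0.5582; exp(−0.5582) = 0.5722.
C = 0.01975 × 0.5722 = 0.0113 kg/m³.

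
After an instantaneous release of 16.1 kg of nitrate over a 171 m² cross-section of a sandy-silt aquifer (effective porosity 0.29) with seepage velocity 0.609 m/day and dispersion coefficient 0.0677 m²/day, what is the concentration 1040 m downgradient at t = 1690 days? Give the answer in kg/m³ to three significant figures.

For an instantaneous plane source, C(x,t) = M/(n_e·A·√(4πDt)) · exp(−(x−vt)²/(4Dt)), with n_e·A the pore (flow) area.
Plume center vt = 0.609 × 1690 = 1029.21 m, so the well at 1040 m is 10.79 m downgradient of the peak.
√(4πDt) = 37.92 m, giving peak height M/(n_e·A·√(4πDt)) = 16.1/(0.29 × 171 × 37.92) = 0.008562 kg/m³.
(x−vt)²/(4Dt) = (10.79)²/(4 × 0.0677 × 1690) = 0.2544; exp(−0.2544) = 0.7754.
C = 0.008562 × 0.7754 = 0.00664 kg/m³.

0.00664 kg/m³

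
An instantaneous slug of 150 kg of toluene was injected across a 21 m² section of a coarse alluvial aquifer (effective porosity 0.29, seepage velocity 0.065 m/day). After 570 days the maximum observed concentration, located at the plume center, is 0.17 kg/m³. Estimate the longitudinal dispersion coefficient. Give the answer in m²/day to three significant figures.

2.93 m²/day

At the plume center C_max = M/(n_e·A·√(4πDt)), so D = M²/(4πt·(n_e·A·C_max)²).
n_e·A·C_max = 0.29 × 21 × 0.17 = 1.035 kg/m.
D = 150²/(4π × 570 × 1.035²) = 2.93 m²/day.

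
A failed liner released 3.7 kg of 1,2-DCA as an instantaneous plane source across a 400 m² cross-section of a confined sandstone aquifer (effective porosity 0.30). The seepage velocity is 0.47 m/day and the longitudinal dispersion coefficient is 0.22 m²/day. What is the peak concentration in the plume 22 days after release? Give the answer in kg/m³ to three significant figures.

0.00395 kg/m³

The peak of an instantaneous 1D plume sits at x = vt; there the Gaussian factor is 1 and C_max = M/(n_e·A·√(4πDt)), where n_e·A is the pore area the mass is dissolved in.
√(4πDt) = √(4π × 0.22 × 22) = 7.799 m, so C_max = 3.7/(0.30 × 400 × 7.799) = 0.00395 kg/m³.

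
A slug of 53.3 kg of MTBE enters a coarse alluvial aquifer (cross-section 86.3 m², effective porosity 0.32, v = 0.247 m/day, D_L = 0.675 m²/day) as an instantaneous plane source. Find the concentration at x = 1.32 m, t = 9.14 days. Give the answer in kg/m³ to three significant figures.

For an instantaneous plane source, C(x,t) = M/(n_e·A·√(4πDt)) · exp(−(x−vt)²/(4Dt)), with n_e·A the pore (flow) area.
Plume center vt = 0.247 × 9.14 = 2.25758 m, so the well at 1.32 m is 0.93758 m upgradient of the peak.
√(4πDt) = 8.805 m, giving peak height M/(n_e·A·√(4πDt)) = 53.3/(0.32 × 86.3 × 8.805) = 0.2192 kg/m³.
(x−vt)²/(4Dt) = (-0.93758)²/(4 × 0.675 × 9.14) = 0.03562; exp(−0.03562) = 0.9650.
C = 0.2192 × 0.9650 = 0.212 kg/m³.

0.212 kg/m³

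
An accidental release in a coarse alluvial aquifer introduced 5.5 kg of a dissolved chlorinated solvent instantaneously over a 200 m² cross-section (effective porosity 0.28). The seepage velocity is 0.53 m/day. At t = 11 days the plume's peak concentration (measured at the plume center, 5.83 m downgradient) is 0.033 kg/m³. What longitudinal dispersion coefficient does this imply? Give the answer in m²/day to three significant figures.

0.0641 m²/day

At the plume center C_max = M/(n_e·A·√(4πDt)), so D = M²/(4πt·(n_e·A·C_max)²).
n_e·A·C_max = 0.28 × 200 × 0.033 = 1.848 kg/m.
D = 5.5²/(4π × 11 × 1.848²) = 0.0641 m²/day.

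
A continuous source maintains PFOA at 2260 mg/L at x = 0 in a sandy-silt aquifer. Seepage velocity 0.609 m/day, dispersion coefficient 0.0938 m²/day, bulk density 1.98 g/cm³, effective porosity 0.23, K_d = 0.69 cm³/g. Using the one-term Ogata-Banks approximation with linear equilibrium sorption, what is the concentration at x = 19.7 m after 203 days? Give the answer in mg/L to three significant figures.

475 mg/L

Retardation factor R = 1 + ρ_b·K_d/n = 1 + 1.98 × 0.69/0.23 = 6.940.
Sorption retards both mechanisms: v_R = v/R = 0.08775 m/day, D_R = D/R = 0.01352 m²/day.
v_R·t = 0.08775 × 203 = 17.81325 m; 2√(D_R t) = 3.313 m; argument = (19.7 − 17.81325)/3.313 = 0.5695.
C = C₀ × ½·erfc(0.5695) = 2260 × 0.2103 = 475 mg/L.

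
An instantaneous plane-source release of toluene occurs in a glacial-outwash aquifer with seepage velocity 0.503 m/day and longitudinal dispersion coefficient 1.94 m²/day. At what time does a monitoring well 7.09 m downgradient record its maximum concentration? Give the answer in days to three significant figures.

For the 1D instantaneous-source solution, setting ∂C/∂t = 0 at fixed x gives v²t² + 2Dt − x² = 0, so t = (√(D² + v²x²) − D)/v².
√(D² + v²x²) = √(1.94² + 0.503² × 7.09²) = 4.060; v² = 0.253009.
t = (4.060 − 1.94)/0.253009 = 8.38 days (vs. the pure-advection estimate x/v = 14.1 d).

8.38 days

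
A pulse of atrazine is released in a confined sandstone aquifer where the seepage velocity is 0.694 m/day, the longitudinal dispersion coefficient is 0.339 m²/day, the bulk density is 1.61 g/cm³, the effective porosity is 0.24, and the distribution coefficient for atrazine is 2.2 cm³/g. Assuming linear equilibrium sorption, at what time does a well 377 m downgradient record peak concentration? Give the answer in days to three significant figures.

Retardation factor R = 1 + ρ_b·K_d/n = 1 + 1.61 × 2.2/0.24 = 15.76.
Sorption retards both mechanisms: v_R = v/R = 0.04404 m/day, D_R = D/R = 0.02151 m²/day.
Peak time from v_R²t² + 2D_R t − x² = 0: t = (√(D_R² + v_R²x²) − D_R)/v_R².
√(D_R² + v_R²x²) = √(0.02151² + 0.04404² × 377²) = 16.60; v_R² = 0.001940.
t = (16.60 − 0.02151)/0.001940 = 8550 days.

8550 days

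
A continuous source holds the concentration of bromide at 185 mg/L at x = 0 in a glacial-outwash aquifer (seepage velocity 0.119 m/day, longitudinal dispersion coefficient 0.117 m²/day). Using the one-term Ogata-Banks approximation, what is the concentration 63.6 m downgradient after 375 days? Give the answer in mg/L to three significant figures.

3.96 mg/L

For a continuous step input, C/C₀ ≈ ½·erfc((x−vt)/(2√(Dt))).
vt = 0.119 × 375 = 44.625 m and 2√(Dt) = 2√(0.117 × 375) = 13.25 m.
Argument (x−vt)/(2√(Dt)) = (63.6 − 44.625)/13.25 = 1.432; ½·erfc(1.432) = 0.02143.
C = 185 × 0.02143 = 3.96 mg/L.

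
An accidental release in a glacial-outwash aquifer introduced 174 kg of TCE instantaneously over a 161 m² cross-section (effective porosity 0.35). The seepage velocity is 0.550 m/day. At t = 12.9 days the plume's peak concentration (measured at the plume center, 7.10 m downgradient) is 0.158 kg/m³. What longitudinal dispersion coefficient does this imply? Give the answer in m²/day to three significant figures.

At the plume center C_max = M/(n_e·A·√(4πDt)), so D = M²/(4πt·(n_e·A·C_max)²).
n_e·A·C_max = 0.35 × 161 × 0.158 = 8.903 kg/m.
D = 174²/(4π × 12.9 × 8.903²) = 2.36 m²/day.

2.36 m²/day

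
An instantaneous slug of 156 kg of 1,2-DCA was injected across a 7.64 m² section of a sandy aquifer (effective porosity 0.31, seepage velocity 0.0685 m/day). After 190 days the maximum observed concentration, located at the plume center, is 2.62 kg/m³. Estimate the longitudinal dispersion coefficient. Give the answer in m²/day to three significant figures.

At the plume center C_max = M/(n_e·A·√(4πDt)), so D = M²/(4πt·(n_e·A·C_max)²).
n_e·A·C_max = 0.31 × 7.64 × 2.62 = 6.205 kg/m.
D = 156²/(4π × 190 × 6.205²) = 0.265 m²/day.

0.265 m²/day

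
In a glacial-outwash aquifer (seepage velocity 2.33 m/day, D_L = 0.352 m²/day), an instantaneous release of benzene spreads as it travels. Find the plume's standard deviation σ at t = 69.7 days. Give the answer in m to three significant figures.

Dispersive spreading gives a Gaussian with σ² = 2Dt; advection only shifts the center.
σ = √(2 × 0.352 × 69.7) = 7.00 m.

7.00 m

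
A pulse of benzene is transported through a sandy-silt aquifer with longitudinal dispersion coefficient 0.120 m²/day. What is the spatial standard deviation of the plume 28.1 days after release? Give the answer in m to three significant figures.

2.60 m

Dispersive spreading gives a Gaussian with σ² = 2Dt; advection only shifts the center.
σ = √(2 × 0.120 × 28.1) = 2.60 m.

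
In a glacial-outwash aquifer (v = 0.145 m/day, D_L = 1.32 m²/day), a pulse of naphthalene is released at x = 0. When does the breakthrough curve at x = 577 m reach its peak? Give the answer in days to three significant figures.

For the 1D instantaneous-source solution, setting ∂C/∂t = 0 at fixed x gives v²t² + 2Dt − x² = 0, so t = (√(D² + v²x²) − D)/v².
√(D² + v²x²) = √(1.32² + 0.145² × 577²) = 83.68; v² = 0.021025.
t = (83.68 − 1.32)/0.021025 = 3920 days (vs. the pure-advection estimate x/v = 3980 d).

3920 days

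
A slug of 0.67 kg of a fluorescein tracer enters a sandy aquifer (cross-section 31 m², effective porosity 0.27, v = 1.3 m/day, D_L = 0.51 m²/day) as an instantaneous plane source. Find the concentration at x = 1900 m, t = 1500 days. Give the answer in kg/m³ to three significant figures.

0.000361 kg/m³

For an instantaneous plane source, C(x,t) = M/(n_e·A·√(4πDt)) · exp(−(x−vt)²/(4Dt)), with n_e·A the pore (flow) area.
Plume center vt = 1.3 × 1500 = 1950 m, so the well at 1900 m is 50 m upgradient of the peak.
√(4πDt) = 98.05 m, giving peak height M/(n_e·A·√(4πDt)) = 0.67/(0.27 × 31 × 98.05) = 0.0008164 kg/m³.
(x−vt)²/(4Dt) = (-50)²/(4 × 0.51 × 1500) = 0.8170; exp(−0.8170) = 0.4418.
C = 0.0008164 × 0.4418 = 0.000361 kg/m³.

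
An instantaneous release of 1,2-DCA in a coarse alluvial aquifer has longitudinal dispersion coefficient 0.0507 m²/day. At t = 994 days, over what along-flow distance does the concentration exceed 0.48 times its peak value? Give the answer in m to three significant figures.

The plume is Gaussian with σ = √(2Dt) = √(2 × 0.0507 × 994) = 10.04 m.
C/C_peak = exp(−Δx²/(2σ²)) = 0.48 ⇒ Δx = σ·√(−2 ln 0.48) = 10.04 × 1.212 = 12.17 m.
Width = 2Δx = 24.3 m.

24.3 m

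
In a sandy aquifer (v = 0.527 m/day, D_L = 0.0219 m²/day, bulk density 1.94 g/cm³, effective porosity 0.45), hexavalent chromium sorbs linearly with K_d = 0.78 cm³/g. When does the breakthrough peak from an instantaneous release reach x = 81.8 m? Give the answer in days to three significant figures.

Retardation factor R = 1 + ρ_b·K_d/n = 1 + 1.94 × 0.78/0.45 = 4.363.
Sorption retards both mechanisms: v_R = v/R = 0.1208 m/day, D_R = D/R = 0.005019 m²/day.
Peak time from v_R²t² + 2D_R t − x² = 0: t = (√(D_R² + v_R²x²) − D_R)/v_R².
√(D_R² + v_R²x²) = √(0.005019² + 0.1208² × 81.8²) = 9.881; v_R² = 0.01459.
t = (9.881 − 0.005019)/0.01459 = 677 days.

677 days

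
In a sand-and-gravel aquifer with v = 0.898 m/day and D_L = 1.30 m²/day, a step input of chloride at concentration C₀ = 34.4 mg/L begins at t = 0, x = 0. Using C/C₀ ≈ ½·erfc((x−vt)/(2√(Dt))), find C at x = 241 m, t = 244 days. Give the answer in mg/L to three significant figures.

6.62 mg/L

For a continuous step input, C/C₀ ≈ ½·erfc((x−vt)/(2√(Dt))).
vt = 0.898 × 244 = 219.112 m and 2√(Dt) = 2√(1.30 × 244) = 35.62 m.
Argument (x−vt)/(2√(Dt)) = (241 − 219.112)/35.62 = 0.6145; ½·erfc(0.6145) = 0.1924.
C = 34.4 × 0.1924 = 6.62 mg/L.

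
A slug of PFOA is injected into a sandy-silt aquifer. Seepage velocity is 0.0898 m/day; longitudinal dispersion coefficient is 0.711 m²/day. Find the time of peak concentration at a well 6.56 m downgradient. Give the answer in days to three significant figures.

26.3 days

For the 1D instantaneous-source solution, setting ∂C/∂t = 0 at fixed x gives v²t² + 2Dt − x² = 0, so t = (√(D² + v²x²) − D)/v².
√(D² + v²x²) = √(0.711² + 0.0898² × 6.56²) = 0.9233; v² = 0.00806404.
t = (0.9233 − 0.711)/0.00806404 = 26.3 days (vs. the pure-advection estimate x/v = 73.1 d).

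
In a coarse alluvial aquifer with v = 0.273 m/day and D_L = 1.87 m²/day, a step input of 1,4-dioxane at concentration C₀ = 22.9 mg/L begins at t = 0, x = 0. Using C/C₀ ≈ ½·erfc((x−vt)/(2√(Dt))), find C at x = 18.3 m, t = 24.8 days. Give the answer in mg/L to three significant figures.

2.65 mg/L

For a continuous step input, C/C₀ ≈ ½·erfc((x−vt)/(2√(Dt))).
vt = 0.273 × 24.8 = 6.7704 m and 2√(Dt) = 2√(1.87 × 24.8) = 13.62 m.
Argument (x−vt)/(2√(Dt)) = (18.3 − 6.7704)/13.62 = 0.8465; ½·erfc(0.8465) = 0.1156.
C = 22.9 × 0.1156 = 2.65 mg/L.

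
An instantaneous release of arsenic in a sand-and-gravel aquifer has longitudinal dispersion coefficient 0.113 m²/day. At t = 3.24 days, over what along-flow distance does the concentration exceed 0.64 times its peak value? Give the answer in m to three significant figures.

The plume is Gaussian with σ = √(2Dt) = √(2 × 0.113 × 3.24) = 0.8557 m.
C/C_peak = exp(−Δx²/(2σ²)) = 0.64 ⇒ Δx = σ·√(−2 ln 0.64) = 0.8557 × 0.9448 = 0.8085 m.
Width = 2Δx = 1.62 m.

1.62 m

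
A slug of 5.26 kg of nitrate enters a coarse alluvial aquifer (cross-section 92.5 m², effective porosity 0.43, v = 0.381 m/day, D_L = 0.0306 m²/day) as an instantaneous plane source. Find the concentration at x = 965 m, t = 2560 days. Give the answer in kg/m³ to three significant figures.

0.00299 kg/m³

For an instantaneous plane source, C(x,t) = M/(n_e·A·√(4πDt)) · exp(−(x−vt)²/(4Dt)), with n_e·A the pore (flow) area.
Plume center vt = 0.381 × 2560 = 975.36 m, so the well at 965 m is 10.36 m upgradient of the peak.
√(4πDt) = 31.38 m, giving peak height M/(n_e·A·√(4πDt)) = 5.26/(0.43 × 92.5 × 31.38) = 0.004214 kg/m³.
(x−vt)²/(4Dt) = (-10.36)²/(4 × 0.0306 × 2560) = 0.3425; exp(−0.3425) = 0.7100.
C = 0.004214 × 0.7100 = 0.00299 kg/m³.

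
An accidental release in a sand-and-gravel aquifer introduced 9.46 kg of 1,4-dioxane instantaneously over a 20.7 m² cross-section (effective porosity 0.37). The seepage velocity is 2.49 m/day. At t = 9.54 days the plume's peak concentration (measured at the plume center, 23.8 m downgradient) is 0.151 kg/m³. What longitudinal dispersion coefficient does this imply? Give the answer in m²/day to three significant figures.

0.558 m²/day

At the plume center C_max = M/(n_e·A·√(4πDt)), so D = M²/(4πt·(n_e·A·C_max)²).
n_e·A·C_max = 0.37 × 20.7 × 0.151 = 1.157 kg/m.
D = 9.46²/(4π × 9.54 × 1.157²) = 0.558 m²/day.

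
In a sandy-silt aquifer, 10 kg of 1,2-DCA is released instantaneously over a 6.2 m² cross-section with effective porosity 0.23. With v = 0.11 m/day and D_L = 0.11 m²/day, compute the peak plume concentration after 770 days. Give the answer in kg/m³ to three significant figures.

0.215 kg/m³

The peak of an instantaneous 1D plume sits at x = vt; there the Gaussian factor is 1 and C_max = M/(n_e·A·√(4πDt)), where n_e·A is the pore area the mass is dissolved in.
√(4πDt) = √(4π × 0.11 × 770) = 32.62 m, so C_max = 10/(0.23 × 6.2 × 32.62) = 0.215 kg/m³.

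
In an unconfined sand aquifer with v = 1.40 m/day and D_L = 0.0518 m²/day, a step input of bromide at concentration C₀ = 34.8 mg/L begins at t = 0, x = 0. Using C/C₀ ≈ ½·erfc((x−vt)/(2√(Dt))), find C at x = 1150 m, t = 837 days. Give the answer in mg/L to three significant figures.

34.5 mg/L

For a continuous step input, C/C₀ ≈ ½·erfc((x−vt)/(2√(Dt))).
vt = 1.40 × 837 = 1171.8 m and 2√(Dt) = 2√(0.0518 × 837) = 13.17 m.
Argument (x−vt)/(2√(Dt)) = (1150 − 1171.8)/13.17 = -1.655; ½·erfc(-1.655) = 0.9904.
C = 34.8 × 0.9904 = 34.5 mg/L.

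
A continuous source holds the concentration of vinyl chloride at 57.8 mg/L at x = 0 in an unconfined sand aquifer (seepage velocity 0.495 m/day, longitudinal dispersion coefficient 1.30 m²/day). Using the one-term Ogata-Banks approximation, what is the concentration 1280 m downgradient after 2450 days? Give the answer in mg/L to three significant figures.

For a continuous step input, C/C₀ ≈ ½·erfc((x−vt)/(2√(Dt))).
vt = 0.495 × 2450 = 1212.75 m and 2√(Dt) = 2√(1.30 × 2450) = 112.9 m.
Argument (x−vt)/(2√(Dt)) = (1280 − 1212.75)/112.9 = 0.5957; ½·erfc(0.5957) = 0.1998.
C = 57.8 × 0.1998 = 11.5 mg/L.

11.5 mg/L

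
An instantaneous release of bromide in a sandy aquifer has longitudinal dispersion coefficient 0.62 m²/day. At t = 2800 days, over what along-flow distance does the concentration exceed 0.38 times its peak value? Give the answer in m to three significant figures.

164 m

The plume is Gaussian with σ = √(2Dt) = √(2 × 0.62 × 2800) = 58.92 m.
C/C_peak = exp(−Δx²/(2σ²)) = 0.38 ⇒ Δx = σ·√(−2 ln 0.38) = 58.92 × 1.391 = 81.96 m.
Width = 2Δx = 164 m.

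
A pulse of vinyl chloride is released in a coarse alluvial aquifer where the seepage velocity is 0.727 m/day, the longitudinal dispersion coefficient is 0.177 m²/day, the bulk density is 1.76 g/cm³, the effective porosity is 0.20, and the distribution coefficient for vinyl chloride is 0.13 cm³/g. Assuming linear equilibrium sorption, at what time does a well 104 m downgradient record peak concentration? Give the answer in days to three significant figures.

Retardation factor R = 1 + ρ_b·K_d/n = 1 + 1.76 × 0.13/0.20 = 2.144.
Sorption retards both mechanisms: v_R = v/R = 0.3391 m/day, D_R = D/R = 0.08256 m²/day.
Peak time from v_R²t² + 2D_R t − x² = 0: t = (√(D_R² + v_R²x²) − D_R)/v_R².
√(D_R² + v_R²x²) = √(0.08256² + 0.3391² × 104²) = 35.27; v_R² = 0.1150.
t = (35.27 − 0.08256)/0.1150 = 306 days.

306 days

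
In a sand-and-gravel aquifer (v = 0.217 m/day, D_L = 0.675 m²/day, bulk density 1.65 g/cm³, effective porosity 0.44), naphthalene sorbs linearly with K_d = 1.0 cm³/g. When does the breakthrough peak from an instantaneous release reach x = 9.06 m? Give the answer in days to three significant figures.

142 days

Retardation factor R = 1 + ρ_b·K_d/n = 1 + 1.65 × 1.0/0.44 = 4.750.
Sorption retards both mechanisms: v_R = v/R = 0.04568 m/day, D_R = D/R = 0.1421 m²/day.
Peak time from v_R²t² + 2D_R t − x² = 0: t = (√(D_R² + v_R²x²) − D_R)/v_R².
√(D_R² + v_R²x²) = √(0.1421² + 0.04568² × 9.06²) = 0.4376; v_R² = 0.002087.
t = (0.4376 − 0.1421)/0.002087 = 142 days.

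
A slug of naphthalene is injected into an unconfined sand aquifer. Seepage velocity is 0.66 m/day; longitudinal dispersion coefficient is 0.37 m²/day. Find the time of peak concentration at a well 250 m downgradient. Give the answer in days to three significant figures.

For the 1D instantaneous-source solution, setting ∂C/∂t = 0 at fixed x gives v²t² + 2Dt − x² = 0, so t = (√(D² + v²x²) − D)/v².
√(D² + v²x²) = √(0.37² + 0.66² × 250²) = 165.0; v² = 0.4356.
t = (165.0 − 0.37)/0.4356 = 378 days (vs. the pure-advection estimate x/v = 379 d).

378 days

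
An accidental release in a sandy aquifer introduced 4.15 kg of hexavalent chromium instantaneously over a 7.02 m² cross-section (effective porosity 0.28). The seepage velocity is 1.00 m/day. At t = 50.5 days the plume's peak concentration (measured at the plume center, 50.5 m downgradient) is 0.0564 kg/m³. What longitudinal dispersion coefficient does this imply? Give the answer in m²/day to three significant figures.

2.21 m²/day

At the plume center C_max = M/(n_e·A·√(4πDt)), so D = M²/(4πt·(n_e·A·C_max)²).
n_e·A·C_max = 0.28 × 7.02 × 0.0564 = 0.1109 kg/m.
D = 4.15²/(4π × 50.5 × 0.1109²) = 2.21 m²/day.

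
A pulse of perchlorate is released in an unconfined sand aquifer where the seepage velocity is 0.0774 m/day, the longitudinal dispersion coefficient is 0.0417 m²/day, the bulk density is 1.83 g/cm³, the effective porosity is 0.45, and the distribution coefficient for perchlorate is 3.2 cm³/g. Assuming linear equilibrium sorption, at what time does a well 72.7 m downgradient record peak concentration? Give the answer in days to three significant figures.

Retardation factor R = 1 + ρ_b·K_d/n = 1 + 1.83 × 3.2/0.45 = 14.01.
Sorption retards both mechanisms: v_R = v/R = 0.005525 m/day, D_R = D/R = 0.002976 m²/day.
Peak time from v_R²t² + 2D_R t − x² = 0: t = (√(D_R² + v_R²x²) − D_R)/v_R².
√(D_R² + v_R²x²) = √(0.002976² + 0.005525² × 72.7²) = 0.4017; v_R² = 3.053e-05.
t = (0.4017 − 0.002976)/3.053e-05 = 13100 days.

13100 days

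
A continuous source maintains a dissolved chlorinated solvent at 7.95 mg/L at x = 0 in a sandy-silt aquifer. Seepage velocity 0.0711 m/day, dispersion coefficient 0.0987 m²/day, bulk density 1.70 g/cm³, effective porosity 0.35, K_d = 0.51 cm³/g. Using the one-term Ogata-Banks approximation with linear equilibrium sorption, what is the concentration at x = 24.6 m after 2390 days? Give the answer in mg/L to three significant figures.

7.80 mg/L

Retardation factor R = 1 + ρ_b·K_d/n = 1 + 1.70 × 0.51/0.35 = 3.477.
Sorption retards both mechanisms: v_R = v/R = 0.02045 m/day, D_R = D/R = 0.02839 m²/day.
v_R·t = 0.02045 × 2390 = 48.8755 m; 2√(D_R t) = 16.47 m; argument = (24.6 − 48.8755)/16.47 = -1.474.
C = C₀ × ½·erfc(-1.474) = 7.95 × 0.9814 = 7.80 mg/L.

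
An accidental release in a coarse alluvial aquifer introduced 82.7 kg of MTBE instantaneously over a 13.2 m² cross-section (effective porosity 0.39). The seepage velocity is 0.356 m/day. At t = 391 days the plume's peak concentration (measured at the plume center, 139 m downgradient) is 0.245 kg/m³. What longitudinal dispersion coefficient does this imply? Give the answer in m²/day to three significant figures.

0.875 m²/day

At the plume center C_max = M/(n_e·A·√(4πDt)), so D = M²/(4πt·(n_e·A·C_max)²).
n_e·A·C_max = 0.39 × 13.2 × 0.245 = 1.261 kg/m.
D = 82.7²/(4π × 391 × 1.261²) = 0.875 m²/day.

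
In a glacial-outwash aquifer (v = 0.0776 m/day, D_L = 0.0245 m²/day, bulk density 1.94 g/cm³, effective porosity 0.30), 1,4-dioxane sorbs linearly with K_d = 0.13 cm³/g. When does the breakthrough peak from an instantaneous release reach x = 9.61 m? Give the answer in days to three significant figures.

Retardation factor R = 1 + ρ_b·K_d/n = 1 + 1.94 × 0.13/0.30 = 1.841.
Sorption retards both mechanisms: v_R = v/R = 0.04215 m/day, D_R = D/R = 0.01331 m²/day.
Peak time from v_R²t² + 2D_R t − x² = 0: t = (√(D_R² + v_R²x²) − D_R)/v_R².
√(D_R² + v_R²x²) = √(0.01331² + 0.04215² × 9.61²) = 0.4053; v_R² = 0.001777.
t = (0.4053 − 0.01331)/0.001777 = 221 days.

221 days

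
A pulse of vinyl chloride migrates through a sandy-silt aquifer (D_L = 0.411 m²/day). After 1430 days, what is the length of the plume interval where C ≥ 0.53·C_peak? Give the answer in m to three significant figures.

The plume is Gaussian with σ = √(2Dt) = √(2 × 0.411 × 1430) = 34.28 m.
C/C_peak = exp(−Δx²/(2σ²)) = 0.53 ⇒ Δx = σ·√(−2 ln 0.53) = 34.28 × 1.127 = 38.63 m.
Width = 2Δx = 77.3 m.

77.3 m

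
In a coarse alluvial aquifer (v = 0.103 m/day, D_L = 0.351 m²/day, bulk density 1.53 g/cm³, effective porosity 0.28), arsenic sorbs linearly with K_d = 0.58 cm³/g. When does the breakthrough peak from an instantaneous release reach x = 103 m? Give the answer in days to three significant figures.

Retardation factor R = 1 + ρ_b·K_d/n = 1 + 1.53 × 0.58/0.28 = 4.169.
Sorption retards both mechanisms: v_R = v/R = 0.02471 m/day, D_R = D/R = 0.08419 m²/day.
Peak time from v_R²t² + 2D_R t − x² = 0: t = (√(D_R² + v_R²x²) − D_R)/v_R².
√(D_R² + v_R²x²) = √(0.08419² + 0.02471² × 103²) = 2.547; v_R² = 0.0006106.
t = (2.547 − 0.08419)/0.0006106 = 4030 days.

4030 days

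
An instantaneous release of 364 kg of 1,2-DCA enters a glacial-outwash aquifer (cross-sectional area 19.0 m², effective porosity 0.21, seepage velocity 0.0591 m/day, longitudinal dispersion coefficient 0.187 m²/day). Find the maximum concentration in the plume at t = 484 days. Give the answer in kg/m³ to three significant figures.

2.71 kg/m³

The peak of an instantaneous 1D plume sits at x = vt; there the Gaussian factor is 1 and C_max = M/(n_e·A·√(4πDt)), where n_e·A is the pore area the mass is dissolved in.
√(4πDt) = √(4π × 0.187 × 484) = 33.72 m, so C_max = 364/(0.21 × 19.0 × 33.72) = 2.71 kg/m³.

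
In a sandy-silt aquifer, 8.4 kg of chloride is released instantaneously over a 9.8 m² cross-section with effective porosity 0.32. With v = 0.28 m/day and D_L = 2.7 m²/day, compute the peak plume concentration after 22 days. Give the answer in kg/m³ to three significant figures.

0.0980 kg/m³

The peak of an instantaneous 1D plume sits at x = vt; there the Gaussian factor is 1 and C_max = M/(n_e·A·√(4πDt)), where n_e·A is the pore area the mass is dissolved in.
√(4πDt) = √(4π × 2.7 × 22) = 27.32 m, so C_max = 8.4/(0.32 × 9.8 × 27.32) = 0.0980 kg/m³.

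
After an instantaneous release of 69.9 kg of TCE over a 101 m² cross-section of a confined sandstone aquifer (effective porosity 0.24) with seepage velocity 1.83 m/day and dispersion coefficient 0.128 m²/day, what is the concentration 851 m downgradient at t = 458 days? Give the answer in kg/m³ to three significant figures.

For an instantaneous plane source, C(x,t) = M/(n_e·A·√(4πDt)) · exp(−(x−vt)²/(4Dt)), with n_e·A the pore (flow) area.
Plume center vt = 1.83 × 458 = 838.14 m, so the well at 851 m is 12.86 m downgradient of the peak.
√(4πDt) = 27.14 m, giving peak height M/(n_e·A·√(4πDt)) = 69.9/(0.24 × 101 × 27.14) = 0.1063 kg/m³.
(x−vt)²/(4Dt) = (12.86)²/(4 × 0.128 × 458) = 0.7053; exp(−0.7053) = 0.4940.
C = 0.1063 × 0.4940 = 0.0525 kg/m³.

0.0525 kg/m³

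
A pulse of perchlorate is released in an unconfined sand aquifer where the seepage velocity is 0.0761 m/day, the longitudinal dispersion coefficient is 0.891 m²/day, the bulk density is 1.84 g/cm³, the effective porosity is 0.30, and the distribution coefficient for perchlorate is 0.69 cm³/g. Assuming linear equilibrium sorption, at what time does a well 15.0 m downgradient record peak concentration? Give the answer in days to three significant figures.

503 days

Retardation factor R = 1 + ρ_b·K_d/n = 1 + 1.84 × 0.69/0.30 = 5.232.
Sorption retards both mechanisms: v_R = v/R = 0.01455 m/day, D_R = D/R = 0.1703 m²/day.
Peak time from v_R²t² + 2D_R t − x² = 0: t = (√(D_R² + v_R²x²) − D_R)/v_R².
√(D_R² + v_R²x²) = √(0.1703² + 0.01455² × 15.0²) = 0.2768; v_R² = 0.0002117.
t = (0.2768 − 0.1703)/0.0002117 = 503 days.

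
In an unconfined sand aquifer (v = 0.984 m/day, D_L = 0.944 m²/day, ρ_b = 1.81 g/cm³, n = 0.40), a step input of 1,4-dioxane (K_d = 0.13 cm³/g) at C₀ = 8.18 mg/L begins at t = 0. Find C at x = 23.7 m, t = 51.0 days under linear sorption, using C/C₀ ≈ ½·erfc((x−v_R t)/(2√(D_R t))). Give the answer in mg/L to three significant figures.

Retardation factor R = 1 + ρ_b·K_d/n = 1 + 1.81 × 0.13/0.40 = 1.588.
Sorption retards both mechanisms: v_R = v/R = 0.6196 m/day, D_R = D/R = 0.5945 m²/day.
v_R·t = 0.6196 × 51.0 = 31.5996 m; 2√(D_R t) = 11.01 m; argument = (23.7 − 31.5996)/11.01 = -0.7175.
C = C₀ × ½·erfc(-0.7175) = 8.18 × 0.8449 = 6.91 mg/L.

6.91 mg/L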